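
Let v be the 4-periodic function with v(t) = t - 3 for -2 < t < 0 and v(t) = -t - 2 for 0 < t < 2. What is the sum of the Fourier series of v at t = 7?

-4

t = 7 differs from t = -1 by 2 full period(s), and the series is 4-periodic.
v is continuous at t = -1 with value -4, so the series converges to -4 there.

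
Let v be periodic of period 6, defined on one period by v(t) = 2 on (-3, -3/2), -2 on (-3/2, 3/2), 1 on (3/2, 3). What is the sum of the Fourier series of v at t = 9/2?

0

t = 9/2 differs from t = -3/2 by 1 full period(s), and the series is 6-periodic.
At t = -3/2 the one-sided limits are v(-3/2^-) = 2 and v(-3/2^+) = -2.
By Dirichlet's theorem the series converges to their average, [(2) + (-2)]/2 = 0.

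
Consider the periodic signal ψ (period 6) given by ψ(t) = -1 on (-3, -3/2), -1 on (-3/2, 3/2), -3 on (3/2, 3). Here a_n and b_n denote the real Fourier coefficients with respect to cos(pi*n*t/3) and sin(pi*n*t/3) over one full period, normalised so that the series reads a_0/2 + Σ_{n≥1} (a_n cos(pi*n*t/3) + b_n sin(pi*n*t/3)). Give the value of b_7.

b_7 = 1/3 ∫_{-3}^{3} ψ(t) sin(7*pi*t/3) dt.
Split the integral at the breakpoints.
Directly, an antiderivative of (-1) sin(7*pi*t/3) is 3*cos(7*pi*t/3)/(7*pi); evaluating from -3 to -3/2: ∫_{-3}^{-3/2} (-1) sin(7*pi*t/3) dt = (0) - (-3/(7*pi)) = 3/(7*pi).
Directly, an antiderivative of (-1) sin(7*pi*t/3) is 3*cos(7*pi*t/3)/(7*pi); evaluating from -3/2 to 3/2: ∫_{-3/2}^{3/2} (-1) sin(7*pi*t/3) dt = (0) - (0) = 0.
Directly, an antiderivative of (-3) sin(7*pi*t/3) is 9*cos(7*pi*t/3)/(7*pi); evaluating from 3/2 to 3: ∫_{3/2}^{3} (-3) sin(7*pi*t/3) dt = (-9/(7*pi)) - (0) = -9/(7*pi).
Summing the pieces and multiplying by (1/3) gives b_7 = -2/(7*pi).

-2/(7*pi)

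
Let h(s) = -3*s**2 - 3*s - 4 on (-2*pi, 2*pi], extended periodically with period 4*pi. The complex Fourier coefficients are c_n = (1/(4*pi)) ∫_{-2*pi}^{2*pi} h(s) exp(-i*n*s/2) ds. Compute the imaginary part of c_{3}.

2

Since h is real-valued, Im(c_{3}) = -(1/(4*pi)) ∫_{-2*pi}^{2*pi} h(s) sin(3*s/2) ds = -b_{3}/2.
Integrating by parts twice (tabular method), an antiderivative of (-3*s**2 - 3*s - 4) sin(3*s/2) is 2*s**2*cos(3*s/2) - 8*s*sin(3*s/2)/3 + 2*s*cos(3*s/2) - 4*sin(3*s/2)/3 + 8*cos(3*s/2)/9; evaluating from -2*pi to 2*pi: ∫_{-2*pi}^{2*pi} (-3*s**2 - 3*s - 4) sin(3*s/2) ds = (-8*pi**2 - 4*pi - 8/9) - (-8*pi**2 - 8/9 + 4*pi) = -8*pi.
Hence Im(c_{3}) = (-1/(4*pi))·(-8*pi) = 2.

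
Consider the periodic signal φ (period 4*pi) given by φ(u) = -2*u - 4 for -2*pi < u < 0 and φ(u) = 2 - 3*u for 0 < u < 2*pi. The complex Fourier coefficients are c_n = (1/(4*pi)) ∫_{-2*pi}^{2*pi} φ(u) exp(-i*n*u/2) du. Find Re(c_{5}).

Since φ is real-valued, Re(c_{5}) = (1/(4*pi)) ∫_{-2*pi}^{2*pi} φ(u) cos(5*u/2) du = a_{5}/2.
Split the integral at the breakpoints.
Integrating by parts (boundary term plus one more integral), an antiderivative of (-2*u - 4) cos(5*u/2) is -4*u*sin(5*u/2)/5 - 8*sin(5*u/2)/5 - 8*cos(5*u/2)/25; evaluating from -2*pi to 0: ∫_{-2*pi}^{0} (-2*u - 4) cos(5*u/2) du = (-8/25) - (8/25) = -16/25.
Integrating by parts (boundary term plus one more integral), an antiderivative of (2 - 3*u) cos(5*u/2) is -6*u*sin(5*u/2)/5 + 4*sin(5*u/2)/5 - 12*cos(5*u/2)/25; evaluating from 0 to 2*pi: ∫_{0}^{2*pi} (2 - 3*u) cos(5*u/2) du = (12/25) - (-12/25) = 24/25.
So ∫_{-2*pi}^{2*pi} φ(u) cos(5*u/2) du = 8/25.
Hence Re(c_{5}) = (1/(4*pi))·(8/25) = 2/(25*pi).

2/(25*pi)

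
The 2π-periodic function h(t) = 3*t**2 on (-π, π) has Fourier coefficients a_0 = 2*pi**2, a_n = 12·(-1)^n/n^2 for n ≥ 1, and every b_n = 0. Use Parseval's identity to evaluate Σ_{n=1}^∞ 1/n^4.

Parseval: a_0^2/2 + Σ a_n^2 = (1/π) ∫_{-π}^{π} h(t)^2 dt = 18*pi**4/5.
Subtract a_0^2/2 = 2*pi**4: Σ a_n^2 = 8*pi**4/5.
Since a_n^2 = 144/n^4, Σ 1/n^4 = pi**4/90.

pi**4/90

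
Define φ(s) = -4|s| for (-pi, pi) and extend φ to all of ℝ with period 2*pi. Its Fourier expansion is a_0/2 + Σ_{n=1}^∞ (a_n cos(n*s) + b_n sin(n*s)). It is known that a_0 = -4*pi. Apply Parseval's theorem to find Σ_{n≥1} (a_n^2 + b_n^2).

Parseval: a_0^2/2 + Σ_{n≥1} (a_n^2+b_n^2) = 1/pi ∫_{-pi}^{pi} φ(s)^2 ds = 32*pi**2/3.
Subtract a_0^2/2 = 8*pi**2: Σ (a_n^2+b_n^2) = 8*pi**2/3.

8*pi**2/3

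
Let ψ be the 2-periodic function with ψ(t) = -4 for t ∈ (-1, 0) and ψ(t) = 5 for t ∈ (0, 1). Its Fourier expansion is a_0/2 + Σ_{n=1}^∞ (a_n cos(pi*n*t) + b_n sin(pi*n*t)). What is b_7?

b_7 = ∫_{-1}^{1} ψ(t) sin(7*pi*t) dt.
Split the integral at the breakpoints.
Directly, an antiderivative of (-4) sin(7*pi*t) is 4*cos(7*pi*t)/(7*pi); evaluating from -1 to 0: ∫_{-1}^{0} (-4) sin(7*pi*t) dt = (4/(7*pi)) - (-4/(7*pi)) = 8/(7*pi).
Directly, an antiderivative of (5) sin(7*pi*t) is -5*cos(7*pi*t)/(7*pi); evaluating from 0 to 1: ∫_{0}^{1} (5) sin(7*pi*t) dt = (5/(7*pi)) - (-5/(7*pi)) = 10/(7*pi).
Summing the pieces gives b_7 = 18/(7*pi).

18/(7*pi)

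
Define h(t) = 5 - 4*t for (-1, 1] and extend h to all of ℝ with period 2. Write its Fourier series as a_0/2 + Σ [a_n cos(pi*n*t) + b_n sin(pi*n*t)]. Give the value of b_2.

b_2 = ∫_{-1}^{1} h(t) sin(2*pi*t) dt.
Integrating by parts (boundary term plus one more integral), an antiderivative of (5 - 4*t) sin(2*pi*t) is 2*t*cos(2*pi*t)/pi - sin(2*pi*t)/pi**2 - 5*cos(2*pi*t)/(2*pi); evaluating from -1 to 1: ∫_{-1}^{1} (5 - 4*t) sin(2*pi*t) dt = (-1/(2*pi)) - (-9/(2*pi)) = 4/pi.
Hence b_2 = 4/pi.

4/pi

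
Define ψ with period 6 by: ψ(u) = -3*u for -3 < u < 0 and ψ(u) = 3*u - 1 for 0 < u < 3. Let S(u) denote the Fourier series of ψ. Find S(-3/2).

ψ is continuous at u = -3/2 with value 9/2, so the series converges to 9/2 there.

9/2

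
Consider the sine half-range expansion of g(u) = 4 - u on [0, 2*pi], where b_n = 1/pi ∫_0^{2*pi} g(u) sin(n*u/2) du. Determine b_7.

b_7 = 1/pi ∫_0^{2*pi} (4 - u) sin(7*u/2) du.
Integrating by parts (boundary term plus one more integral), an antiderivative of (4 - u) sin(7*u/2) is 2*u*cos(7*u/2)/7 - 4*sin(7*u/2)/49 - 8*cos(7*u/2)/7; evaluating from 0 to 2*pi: ∫_{0}^{2*pi} (4 - u) sin(7*u/2) du = (8/7 - 4*pi/7) - (-8/7) = 16/7 - 4*pi/7.
Hence b_7 = (1/pi)·(16/7 - 4*pi/7) = 4*(4 - pi)/(7*pi).

4*(4 - pi)/(7*pi)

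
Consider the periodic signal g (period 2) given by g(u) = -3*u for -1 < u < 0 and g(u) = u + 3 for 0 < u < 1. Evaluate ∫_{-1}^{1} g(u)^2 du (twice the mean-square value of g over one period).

46/3

∫_{-1}^{1} g(u)^2 du = 46/3.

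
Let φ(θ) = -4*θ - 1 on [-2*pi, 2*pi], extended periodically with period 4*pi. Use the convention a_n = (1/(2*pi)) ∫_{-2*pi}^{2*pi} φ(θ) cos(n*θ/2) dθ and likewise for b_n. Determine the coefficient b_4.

b_4 = (1/(2*pi)) ∫_{-2*pi}^{2*pi} φ(θ) sin(2*θ) dθ.
Integrating by parts (boundary term plus one more integral), an antiderivative of (-4*θ - 1) sin(2*θ) is 2*θ*cos(2*θ) - sin(2*θ) + cos(2*θ)/2; evaluating from -2*pi to 2*pi: ∫_{-2*pi}^{2*pi} (-4*θ - 1) sin(2*θ) dθ = (1/2 + 4*pi) - (1/2 - 4*pi) = 8*pi.
Hence b_4 = (1/(2*pi))·(8*pi) = 4.

4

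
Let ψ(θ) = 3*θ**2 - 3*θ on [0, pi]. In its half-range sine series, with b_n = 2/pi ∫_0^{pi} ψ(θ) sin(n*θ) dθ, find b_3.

-2 - 8/(9*pi) + 2*pi

b_3 = 2/pi ∫_0^{pi} (3*θ**2 - 3*θ) sin(3*θ) dθ.
Integrating by parts twice (tabular method), an antiderivative of (3*θ**2 - 3*θ) sin(3*θ) is -θ**2*cos(3*θ) + 2*θ*sin(3*θ)/3 + θ*cos(3*θ) - sin(3*θ)/3 + 2*cos(3*θ)/9; evaluating from 0 to pi: ∫_{0}^{pi} (3*θ**2 - 3*θ) sin(3*θ) dθ = (-pi - 2/9 + pi**2) - (2/9) = -pi - 4/9 + pi**2.
Hence b_3 = (2/pi)·(-pi - 4/9 + pi**2) = -2 - 8/(9*pi) + 2*pi.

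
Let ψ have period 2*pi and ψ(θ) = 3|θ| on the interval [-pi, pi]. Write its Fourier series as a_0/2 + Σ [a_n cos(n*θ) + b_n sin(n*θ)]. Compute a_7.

a_7 = 1/pi ∫_{-pi}^{pi} ψ(θ) cos(7*θ) dθ.
ψ is even and cos(7*θ) is even, so the integrand is even and a_7 = 2/pi ∫_0^{pi} ψ(θ) cos(7*θ) dθ.
Integrating by parts (boundary term plus one more integral), an antiderivative of (3*θ) cos(7*θ) is 3*θ*sin(7*θ)/7 + 3*cos(7*θ)/49; evaluating from 0 to pi: ∫_{0}^{pi} (3*θ) cos(7*θ) dθ = (-3/49) - (3/49) = -6/49.
Hence a_7 = (2/pi)·(-6/49) = -12/(49*pi).

-12/(49*pi)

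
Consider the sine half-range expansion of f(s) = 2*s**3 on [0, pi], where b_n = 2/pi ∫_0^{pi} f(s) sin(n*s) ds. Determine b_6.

1/9 - 2*pi**2/3

b_6 = 2/pi ∫_0^{pi} (2*s**3) sin(6*s) ds.
Integrating by parts three times (tabular method), an antiderivative of (2*s**3) sin(6*s) is -s**3*cos(6*s)/3 + s**2*sin(6*s)/6 + s*cos(6*s)/18 - sin(6*s)/108; evaluating from 0 to pi: ∫_{0}^{pi} (2*s**3) sin(6*s) ds = (-pi**3/3 + pi/18) - (0) = -pi**3/3 + pi/18.
Hence b_6 = (2/pi)·(-pi**3/3 + pi/18) = 1/9 - 2*pi**2/3.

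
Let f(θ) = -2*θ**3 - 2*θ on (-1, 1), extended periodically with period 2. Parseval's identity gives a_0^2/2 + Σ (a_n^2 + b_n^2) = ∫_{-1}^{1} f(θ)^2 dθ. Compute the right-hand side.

736/105

∫_{-1}^{1} f(θ)^2 dθ = 736/105.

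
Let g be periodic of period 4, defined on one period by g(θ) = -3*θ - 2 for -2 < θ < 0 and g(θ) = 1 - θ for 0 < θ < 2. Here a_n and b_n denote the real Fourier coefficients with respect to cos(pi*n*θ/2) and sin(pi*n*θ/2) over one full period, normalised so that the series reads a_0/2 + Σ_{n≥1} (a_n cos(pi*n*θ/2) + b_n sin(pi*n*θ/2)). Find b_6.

4/(3*pi)

b_6 = 1/2 ∫_{-2}^{2} g(θ) sin(3*pi*θ) dθ.
Split the integral at the breakpoints.
Integrating by parts (boundary term plus one more integral), an antiderivative of (-3*θ - 2) sin(3*pi*θ) is θ*cos(3*pi*θ)/pi - sin(3*pi*θ)/(3*pi**2) + 2*cos(3*pi*θ)/(3*pi); evaluating from -2 to 0: ∫_{-2}^{0} (-3*θ - 2) sin(3*pi*θ) dθ = (2/(3*pi)) - (-4/(3*pi)) = 2/pi.
Integrating by parts (boundary term plus one more integral), an antiderivative of (1 - θ) sin(3*pi*θ) is θ*cos(3*pi*θ)/(3*pi) - sin(3*pi*θ)/(9*pi**2) - cos(3*pi*θ)/(3*pi); evaluating from 0 to 2: ∫_{0}^{2} (1 - θ) sin(3*pi*θ) dθ = (1/(3*pi)) - (-1/(3*pi)) = 2/(3*pi).
Summing the pieces and multiplying by (1/2) gives b_6 = 4/(3*pi).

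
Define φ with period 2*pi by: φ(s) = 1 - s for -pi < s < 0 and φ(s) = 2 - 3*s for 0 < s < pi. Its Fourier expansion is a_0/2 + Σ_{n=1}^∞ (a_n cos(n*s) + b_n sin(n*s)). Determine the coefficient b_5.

2*(1 - 2*pi)/(5*pi)

b_5 = 1/pi ∫_{-pi}^{pi} φ(s) sin(5*s) ds.
Split the integral at the breakpoints.
Integrating by parts (boundary term plus one more integral), an antiderivative of (1 - s) sin(5*s) is s*cos(5*s)/5 - sin(5*s)/25 - cos(5*s)/5; evaluating from -pi to 0: ∫_{-pi}^{0} (1 - s) sin(5*s) ds = (-1/5) - (1/5 + pi/5) = -pi/5 - 2/5.
Integrating by parts (boundary term plus one more integral), an antiderivative of (2 - 3*s) sin(5*s) is 3*s*cos(5*s)/5 - 3*sin(5*s)/25 - 2*cos(5*s)/5; evaluating from 0 to pi: ∫_{0}^{pi} (2 - 3*s) sin(5*s) ds = (2/5 - 3*pi/5) - (-2/5) = 4/5 - 3*pi/5.
Summing the pieces and multiplying by (1/pi) gives b_5 = 2*(1 - 2*pi)/(5*pi).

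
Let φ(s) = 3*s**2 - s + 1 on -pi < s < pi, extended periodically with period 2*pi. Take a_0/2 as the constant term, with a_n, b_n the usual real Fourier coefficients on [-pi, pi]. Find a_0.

a_0 = 1/pi ∫_{-pi}^{pi} φ(s) ds = 1/pi · (2*pi*(1 + pi**2)) = 2 + 2*pi**2.

2 + 2*pi**2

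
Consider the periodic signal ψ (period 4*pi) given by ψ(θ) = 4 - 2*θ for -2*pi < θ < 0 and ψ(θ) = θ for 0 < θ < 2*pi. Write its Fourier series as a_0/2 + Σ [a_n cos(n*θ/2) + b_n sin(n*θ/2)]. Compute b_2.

b_2 = (1/(2*pi)) ∫_{-2*pi}^{2*pi} ψ(θ) sin(θ) dθ.
Split the integral at the breakpoints.
Integrating by parts (boundary term plus one more integral), an antiderivative of (4 - 2*θ) sin(θ) is 2*θ*cos(θ) - 2*sin(θ) - 4*cos(θ); evaluating from -2*pi to 0: ∫_{-2*pi}^{0} (4 - 2*θ) sin(θ) dθ = (-4) - (-4*pi - 4) = 4*pi.
Integrating by parts (boundary term plus one more integral), an antiderivative of (θ) sin(θ) is -θ*cos(θ) + sin(θ); evaluating from 0 to 2*pi: ∫_{0}^{2*pi} (θ) sin(θ) dθ = (-2*pi) - (0) = -2*pi.
Summing the pieces and multiplying by (1/(2*pi)) gives b_2 = 1.

1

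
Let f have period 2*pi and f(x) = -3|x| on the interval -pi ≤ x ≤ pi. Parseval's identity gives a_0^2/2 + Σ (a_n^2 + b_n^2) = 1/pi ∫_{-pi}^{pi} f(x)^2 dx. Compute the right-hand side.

6*pi**2

1/pi ∫_{-pi}^{pi} f(x)^2 dx = 1/pi · (6*pi**3) = 6*pi**2.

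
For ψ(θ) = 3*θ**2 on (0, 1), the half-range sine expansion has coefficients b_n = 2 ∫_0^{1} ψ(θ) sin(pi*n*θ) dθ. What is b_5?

b_5 = 2 ∫_0^{1} (3*θ**2) sin(5*pi*θ) dθ.
Integrating by parts twice (tabular method), an antiderivative of (3*θ**2) sin(5*pi*θ) is -3*θ**2*cos(5*pi*θ)/(5*pi) + 6*θ*sin(5*pi*θ)/(25*pi**2) + 6*cos(5*pi*θ)/(125*pi**3); evaluating from 0 to 1: ∫_{0}^{1} (3*θ**2) sin(5*pi*θ) dθ = (3*(-2 + 25*pi**2)/(125*pi**3)) - (6/(125*pi**3)) = 3*(-4 + 25*pi**2)/(125*pi**3).
Hence b_5 = 2·(3*(-4 + 25*pi**2)/(125*pi**3)) = 6*(-4 + 25*pi**2)/(125*pi**3).

6*(-4 + 25*pi**2)/(125*pi**3)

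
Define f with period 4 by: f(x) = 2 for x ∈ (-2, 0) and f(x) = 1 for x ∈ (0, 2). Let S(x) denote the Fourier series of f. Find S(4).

3/2

x = 4 differs from x = 0 by 1 full period(s), and the series is 4-periodic.
At x = 0 the one-sided limits are f(0^-) = 2 and f(0^+) = 1.
By Dirichlet's theorem the series converges to their average, [(2) + (1)]/2 = 3/2.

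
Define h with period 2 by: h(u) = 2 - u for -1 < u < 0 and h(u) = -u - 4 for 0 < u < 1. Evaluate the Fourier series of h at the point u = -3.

u = -3 differs from u = -1 by -1 full period(s), and the series is 2-periodic.
At u = -1 the one-sided limits are h(-1^-) = -5 and h(-1^+) = 3.
By Dirichlet's theorem the series converges to their average, [(-5) + (3)]/2 = -1.

-1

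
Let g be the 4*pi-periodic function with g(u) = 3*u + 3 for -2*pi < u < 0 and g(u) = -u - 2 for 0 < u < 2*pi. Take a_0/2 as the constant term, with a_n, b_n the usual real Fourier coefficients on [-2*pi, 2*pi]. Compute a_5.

a_5 = (1/(2*pi)) ∫_{-2*pi}^{2*pi} g(u) cos(5*u/2) du.
Split the integral at the breakpoints.
Integrating by parts (boundary term plus one more integral), an antiderivative of (3*u + 3) cos(5*u/2) is 6*u*sin(5*u/2)/5 + 6*sin(5*u/2)/5 + 12*cos(5*u/2)/25; evaluating from -2*pi to 0: ∫_{-2*pi}^{0} (3*u + 3) cos(5*u/2) du = (12/25) - (-12/25) = 24/25.
Integrating by parts (boundary term plus one more integral), an antiderivative of (-u - 2) cos(5*u/2) is -2*u*sin(5*u/2)/5 - 4*sin(5*u/2)/5 - 4*cos(5*u/2)/25; evaluating from 0 to 2*pi: ∫_{0}^{2*pi} (-u - 2) cos(5*u/2) du = (4/25) - (-4/25) = 8/25.
Summing the pieces and multiplying by (1/(2*pi)) gives a_5 = 16/(25*pi).

16/(25*pi)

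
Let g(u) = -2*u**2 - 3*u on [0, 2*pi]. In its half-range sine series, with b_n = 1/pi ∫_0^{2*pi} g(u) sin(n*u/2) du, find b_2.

b_2 = 1/pi ∫_0^{2*pi} (-2*u**2 - 3*u) sin(u) du.
Integrating by parts twice (tabular method), an antiderivative of (-2*u**2 - 3*u) sin(u) is 2*u**2*cos(u) - 4*u*sin(u) + 3*u*cos(u) - 3*sin(u) - 4*cos(u); evaluating from 0 to 2*pi: ∫_{0}^{2*pi} (-2*u**2 - 3*u) sin(u) du = (-4 + 6*pi + 8*pi**2) - (-4) = 2*pi*(3 + 4*pi).
Hence b_2 = (1/pi)·(2*pi*(3 + 4*pi)) = 6 + 8*pi.

6 + 8*pi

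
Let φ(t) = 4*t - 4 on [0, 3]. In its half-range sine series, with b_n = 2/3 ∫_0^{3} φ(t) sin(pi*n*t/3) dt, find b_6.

-4/pi

b_6 = 2/3 ∫_0^{3} (4*t - 4) sin(2*pi*t) dt.
Integrating by parts (boundary term plus one more integral), an antiderivative of (4*t - 4) sin(2*pi*t) is -2*t*cos(2*pi*t)/pi + sin(2*pi*t)/pi**2 + 2*cos(2*pi*t)/pi; evaluating from 0 to 3: ∫_{0}^{3} (4*t - 4) sin(2*pi*t) dt = (-4/pi) - (2/pi) = -6/pi.
Hence b_6 = (2/3)·(-6/pi) = -4/pi.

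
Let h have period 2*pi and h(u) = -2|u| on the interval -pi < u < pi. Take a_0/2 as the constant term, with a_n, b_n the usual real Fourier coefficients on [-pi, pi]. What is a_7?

a_7 = 1/pi ∫_{-pi}^{pi} h(u) cos(7*u) du.
h is even and cos(7*u) is even, so the integrand is even and a_7 = 2/pi ∫_0^{pi} h(u) cos(7*u) du.
Integrating by parts (boundary term plus one more integral), an antiderivative of (-2*u) cos(7*u) is -2*u*sin(7*u)/7 - 2*cos(7*u)/49; evaluating from 0 to pi: ∫_{0}^{pi} (-2*u) cos(7*u) du = (2/49) - (-2/49) = 4/49.
Hence a_7 = (2/pi)·(4/49) = 8/(49*pi).

8/(49*pi)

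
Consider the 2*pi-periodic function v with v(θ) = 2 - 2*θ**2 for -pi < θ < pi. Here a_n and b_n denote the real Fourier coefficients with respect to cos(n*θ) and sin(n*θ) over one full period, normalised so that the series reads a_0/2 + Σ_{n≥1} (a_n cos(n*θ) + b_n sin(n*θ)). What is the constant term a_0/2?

a_0 = 1/pi ∫_{-pi}^{pi} v(θ) dθ = 1/pi · (4*pi*(3 - pi**2)/3) = 4 - 4*pi**2/3.
So the constant term a_0/2 = 2 - 2*pi**2/3.

2 - 2*pi**2/3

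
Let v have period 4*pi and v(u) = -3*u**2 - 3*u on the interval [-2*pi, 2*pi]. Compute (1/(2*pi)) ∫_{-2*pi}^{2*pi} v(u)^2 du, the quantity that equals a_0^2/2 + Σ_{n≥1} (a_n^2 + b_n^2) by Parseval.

(1/(2*pi)) ∫_{-2*pi}^{2*pi} v(u)^2 du = (1/(2*pi)) · (pi**3*(48 + 576*pi**2/5)) = pi**2*(24 + 288*pi**2/5).

pi**2*(24 + 288*pi**2/5)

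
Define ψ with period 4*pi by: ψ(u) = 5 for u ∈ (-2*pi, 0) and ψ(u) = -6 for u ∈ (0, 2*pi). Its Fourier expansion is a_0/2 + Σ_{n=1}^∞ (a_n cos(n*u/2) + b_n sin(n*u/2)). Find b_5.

-22/(5*pi)

b_5 = (1/(2*pi)) ∫_{-2*pi}^{2*pi} ψ(u) sin(5*u/2) du.
Split the integral at the breakpoints.
Directly, an antiderivative of (5) sin(5*u/2) is -2*cos(5*u/2); evaluating from -2*pi to 0: ∫_{-2*pi}^{0} (5) sin(5*u/2) du = (-2) - (2) = -4.
Directly, an antiderivative of (-6) sin(5*u/2) is 12*cos(5*u/2)/5; evaluating from 0 to 2*pi: ∫_{0}^{2*pi} (-6) sin(5*u/2) du = (-12/5) - (12/5) = -24/5.
Summing the pieces and multiplying by (1/(2*pi)) gives b_5 = -22/(5*pi).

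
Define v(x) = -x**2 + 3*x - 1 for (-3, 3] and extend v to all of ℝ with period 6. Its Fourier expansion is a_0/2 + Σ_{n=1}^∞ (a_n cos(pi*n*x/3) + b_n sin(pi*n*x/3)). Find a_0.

-8

a_0 = 1/3 ∫_{-3}^{3} v(x) dx = 1/3 · (-24) = -8.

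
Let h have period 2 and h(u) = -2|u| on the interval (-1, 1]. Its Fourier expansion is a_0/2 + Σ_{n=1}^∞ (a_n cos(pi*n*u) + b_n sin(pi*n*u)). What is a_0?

-2

a_0 = ∫_{-1}^{1} h(u) du = -2.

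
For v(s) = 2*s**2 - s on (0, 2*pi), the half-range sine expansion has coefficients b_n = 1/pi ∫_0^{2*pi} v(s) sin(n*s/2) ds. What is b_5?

4*(-25*pi - 16 + 100*pi**2)/(125*pi)

b_5 = 1/pi ∫_0^{2*pi} (2*s**2 - s) sin(5*s/2) ds.
Integrating by parts twice (tabular method), an antiderivative of (2*s**2 - s) sin(5*s/2) is -4*s**2*cos(5*s/2)/5 + 16*s*sin(5*s/2)/25 + 2*s*cos(5*s/2)/5 - 4*sin(5*s/2)/25 + 32*cos(5*s/2)/125; evaluating from 0 to 2*pi: ∫_{0}^{2*pi} (2*s**2 - s) sin(5*s/2) ds = (-4*pi/5 - 32/125 + 16*pi**2/5) - (32/125) = -4*pi/5 - 64/125 + 16*pi**2/5.
Hence b_5 = (1/pi)·(-4*pi/5 - 64/125 + 16*pi**2/5) = 4*(-25*pi - 16 + 100*pi**2)/(125*pi).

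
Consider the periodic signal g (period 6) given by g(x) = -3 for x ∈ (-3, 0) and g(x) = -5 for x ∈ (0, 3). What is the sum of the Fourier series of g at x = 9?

-4

x = 9 differs from x = -3 by 2 full period(s), and the series is 6-periodic.
At x = -3 the one-sided limits are g(-3^-) = -5 and g(-3^+) = -3.
By Dirichlet's theorem the series converges to their average, [(-5) + (-3)]/2 = -4.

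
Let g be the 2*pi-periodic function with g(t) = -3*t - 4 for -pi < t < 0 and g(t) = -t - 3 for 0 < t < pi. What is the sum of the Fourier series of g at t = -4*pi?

-7/2

t = -4*pi differs from t = 0 by -2 full period(s), and the series is 2*pi-periodic.
At t = 0 the one-sided limits are g(0^-) = -4 and g(0^+) = -3.
By Dirichlet's theorem the series converges to their average, [(-4) + (-3)]/2 = -7/2.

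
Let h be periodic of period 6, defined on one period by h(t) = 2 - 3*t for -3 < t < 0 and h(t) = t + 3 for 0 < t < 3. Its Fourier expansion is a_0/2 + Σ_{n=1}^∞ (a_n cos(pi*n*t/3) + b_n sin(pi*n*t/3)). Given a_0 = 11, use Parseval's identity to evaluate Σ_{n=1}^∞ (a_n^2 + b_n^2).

19/2

Parseval: a_0^2/2 + Σ_{n≥1} (a_n^2+b_n^2) = 1/3 ∫_{-3}^{3} h(t)^2 dt = 70.
Subtract a_0^2/2 = 121/2: Σ (a_n^2+b_n^2) = 19/2.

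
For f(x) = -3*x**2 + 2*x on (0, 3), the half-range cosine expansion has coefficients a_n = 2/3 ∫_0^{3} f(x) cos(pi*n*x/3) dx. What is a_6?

-3/pi**2

a_6 = 2/3 ∫_0^{3} (-3*x**2 + 2*x) cos(2*pi*x) dx.
Integrating by parts twice (tabular method), an antiderivative of (-3*x**2 + 2*x) cos(2*pi*x) is -3*x**2*sin(2*pi*x)/(2*pi) + x*sin(2*pi*x)/pi - 3*x*cos(2*pi*x)/(2*pi**2) + 3*sin(2*pi*x)/(4*pi**3) + cos(2*pi*x)/(2*pi**2); evaluating from 0 to 3: ∫_{0}^{3} (-3*x**2 + 2*x) cos(2*pi*x) dx = (-4/pi**2) - (1/(2*pi**2)) = -9/(2*pi**2).
Hence a_6 = (2/3)·(-9/(2*pi**2)) = -3/pi**2.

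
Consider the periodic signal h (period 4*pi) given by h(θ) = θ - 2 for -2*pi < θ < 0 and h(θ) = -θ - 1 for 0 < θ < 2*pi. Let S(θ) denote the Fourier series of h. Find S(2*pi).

-2*pi - 3/2

θ = 2*pi differs from θ = -2*pi by 1 full period(s), and the series is 4*pi-periodic.
At θ = -2*pi the one-sided limits are h(-2*pi^-) = -2*pi - 1 and h(-2*pi^+) = -2*pi - 2.
By Dirichlet's theorem the series converges to their average, [(-2*pi - 1) + (-2*pi - 2)]/2 = -2*pi - 3/2.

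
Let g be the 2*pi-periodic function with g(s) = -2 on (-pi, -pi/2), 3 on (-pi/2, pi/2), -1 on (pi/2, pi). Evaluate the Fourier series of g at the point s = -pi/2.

1/2

At s = -pi/2 the one-sided limits are g(-pi/2^-) = -2 and g(-pi/2^+) = 3.
By Dirichlet's theorem the series converges to their average, [(-2) + (3)]/2 = 1/2.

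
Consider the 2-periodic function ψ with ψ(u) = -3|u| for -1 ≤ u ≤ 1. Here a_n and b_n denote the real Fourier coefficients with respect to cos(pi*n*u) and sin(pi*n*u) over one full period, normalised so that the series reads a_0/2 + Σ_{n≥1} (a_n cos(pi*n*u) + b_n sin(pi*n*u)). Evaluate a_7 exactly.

a_7 = ∫_{-1}^{1} ψ(u) cos(7*pi*u) du.
ψ is even and cos(7*pi*u) is even, so the integrand is even and a_7 = 2 ∫_0^{1} ψ(u) cos(7*pi*u) du.
Integrating by parts (boundary term plus one more integral), an antiderivative of (-3*u) cos(7*pi*u) is -3*u*sin(7*pi*u)/(7*pi) - 3*cos(7*pi*u)/(49*pi**2); evaluating from 0 to 1: ∫_{0}^{1} (-3*u) cos(7*pi*u) du = (3/(49*pi**2)) - (-3/(49*pi**2)) = 6/(49*pi**2).
Hence a_7 = 2·(6/(49*pi**2)) = 12/(49*pi**2).

12/(49*pi**2)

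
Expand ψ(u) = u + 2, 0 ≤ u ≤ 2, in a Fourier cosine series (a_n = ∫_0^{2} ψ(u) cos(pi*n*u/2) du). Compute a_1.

-8/pi**2

a_1 = ∫_0^{2} (u + 2) cos(pi*u/2) du.
Integrating by parts (boundary term plus one more integral), an antiderivative of (u + 2) cos(pi*u/2) is 2*u*sin(pi*u/2)/pi + 4*sin(pi*u/2)/pi + 4*cos(pi*u/2)/pi**2; evaluating from 0 to 2: ∫_{0}^{2} (u + 2) cos(pi*u/2) du = (-4/pi**2) - (4/pi**2) = -8/pi**2.
Hence a_1 = -8/pi**2.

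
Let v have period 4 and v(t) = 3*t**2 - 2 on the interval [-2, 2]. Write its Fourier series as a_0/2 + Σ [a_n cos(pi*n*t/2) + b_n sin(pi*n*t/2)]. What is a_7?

a_7 = 1/2 ∫_{-2}^{2} v(t) cos(7*pi*t/2) dt.
v is even and cos(7*pi*t/2) is even, so the integrand is even and a_7 = ∫_0^{2} v(t) cos(7*pi*t/2) dt.
Integrating by parts twice (tabular method), an antiderivative of (3*t**2 - 2) cos(7*pi*t/2) is 6*t**2*sin(7*pi*t/2)/(7*pi) + 24*t*cos(7*pi*t/2)/(49*pi**2) - 4*sin(7*pi*t/2)/(7*pi) - 48*sin(7*pi*t/2)/(343*pi**3); evaluating from 0 to 2: ∫_{0}^{2} (3*t**2 - 2) cos(7*pi*t/2) dt = (-48/(49*pi**2)) - (0) = -48/(49*pi**2).
Hence a_7 = -48/(49*pi**2).

-48/(49*pi**2)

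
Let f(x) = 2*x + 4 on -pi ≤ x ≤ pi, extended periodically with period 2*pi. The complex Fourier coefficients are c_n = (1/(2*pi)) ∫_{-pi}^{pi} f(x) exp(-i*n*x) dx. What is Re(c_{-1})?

Since f is real-valued, Re(c_{-1}) = (1/(2*pi)) ∫_{-pi}^{pi} f(x) cos(-x) dx = a_{1}/2.
Integrating by parts (boundary term plus one more integral), an antiderivative of (2*x + 4) cos(-x) is 2*x*sin(x) + 4*sin(x) + 2*cos(x); evaluating from -pi to pi: ∫_{-pi}^{pi} (2*x + 4) cos(-x) dx = (-2) - (-2) = 0.
Hence Re(c_{-1}) = (1/(2*pi))·(0) = 0.

0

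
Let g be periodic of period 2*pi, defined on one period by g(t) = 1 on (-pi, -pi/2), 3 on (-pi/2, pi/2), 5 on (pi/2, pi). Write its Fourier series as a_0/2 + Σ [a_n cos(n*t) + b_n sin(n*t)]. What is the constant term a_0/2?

a_0 = 1/pi ∫_{-pi}^{pi} g(t) dt = 1/pi · (6*pi) = 6.
So the constant term a_0/2 = 3.

3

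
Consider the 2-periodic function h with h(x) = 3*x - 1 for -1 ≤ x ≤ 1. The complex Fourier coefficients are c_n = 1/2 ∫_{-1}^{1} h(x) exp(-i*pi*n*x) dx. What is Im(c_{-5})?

Since h is real-valued, Im(c_{-5}) = -1/2 ∫_{-1}^{1} h(x) sin(-5*pi*x) dx = b_{5}/2.
Integrating by parts (boundary term plus one more integral), an antiderivative of (3*x - 1) sin(-5*pi*x) is 3*x*cos(5*pi*x)/(5*pi) - 3*sin(5*pi*x)/(25*pi**2) - cos(5*pi*x)/(5*pi); evaluating from -1 to 1: ∫_{-1}^{1} (3*x - 1) sin(-5*pi*x) dx = (-2/(5*pi)) - (4/(5*pi)) = -6/(5*pi).
Hence Im(c_{-5}) = (-1/2)·(-6/(5*pi)) = 3/(5*pi).

3/(5*pi)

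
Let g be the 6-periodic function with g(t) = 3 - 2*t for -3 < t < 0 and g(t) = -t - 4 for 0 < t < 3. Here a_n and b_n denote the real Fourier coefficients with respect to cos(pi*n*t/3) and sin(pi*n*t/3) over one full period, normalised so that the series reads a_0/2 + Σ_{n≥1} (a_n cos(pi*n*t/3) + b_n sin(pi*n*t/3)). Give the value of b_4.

9/(4*pi)

b_4 = 1/3 ∫_{-3}^{3} g(t) sin(4*pi*t/3) dt.
Split the integral at the breakpoints.
Integrating by parts (boundary term plus one more integral), an antiderivative of (3 - 2*t) sin(4*pi*t/3) is 3*t*cos(4*pi*t/3)/(2*pi) - 9*sin(4*pi*t/3)/(8*pi**2) - 9*cos(4*pi*t/3)/(4*pi); evaluating from -3 to 0: ∫_{-3}^{0} (3 - 2*t) sin(4*pi*t/3) dt = (-9/(4*pi)) - (-27/(4*pi)) = 9/(2*pi).
Integrating by parts (boundary term plus one more integral), an antiderivative of (-t - 4) sin(4*pi*t/3) is 3*t*cos(4*pi*t/3)/(4*pi) - 9*sin(4*pi*t/3)/(16*pi**2) + 3*cos(4*pi*t/3)/pi; evaluating from 0 to 3: ∫_{0}^{3} (-t - 4) sin(4*pi*t/3) dt = (21/(4*pi)) - (3/pi) = 9/(4*pi).
Summing the pieces and multiplying by (1/3) gives b_4 = 9/(4*pi).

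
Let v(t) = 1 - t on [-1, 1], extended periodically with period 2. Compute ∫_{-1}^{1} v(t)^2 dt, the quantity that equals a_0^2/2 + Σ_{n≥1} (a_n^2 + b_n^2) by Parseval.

8/3

∫_{-1}^{1} v(t)^2 dt = 8/3.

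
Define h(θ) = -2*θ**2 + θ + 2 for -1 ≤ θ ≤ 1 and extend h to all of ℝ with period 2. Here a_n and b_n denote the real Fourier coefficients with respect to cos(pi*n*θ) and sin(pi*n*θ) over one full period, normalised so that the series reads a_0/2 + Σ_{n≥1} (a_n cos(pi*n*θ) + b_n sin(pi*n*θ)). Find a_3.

a_3 = ∫_{-1}^{1} h(θ) cos(3*pi*θ) dθ.
Integrating by parts twice (tabular method), an antiderivative of (-2*θ**2 + θ + 2) cos(3*pi*θ) is -2*θ**2*sin(3*pi*θ)/(3*pi) + θ*sin(3*pi*θ)/(3*pi) - 4*θ*cos(3*pi*θ)/(9*pi**2) + 4*sin(3*pi*θ)/(27*pi**3) + 2*sin(3*pi*θ)/(3*pi) + cos(3*pi*θ)/(9*pi**2); evaluating from -1 to 1: ∫_{-1}^{1} (-2*θ**2 + θ + 2) cos(3*pi*θ) dθ = (1/(3*pi**2)) - (-5/(9*pi**2)) = 8/(9*pi**2).
Hence a_3 = 8/(9*pi**2).

8/(9*pi**2)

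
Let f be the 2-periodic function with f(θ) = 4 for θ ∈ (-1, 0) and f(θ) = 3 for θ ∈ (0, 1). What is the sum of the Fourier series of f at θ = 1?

7/2

At θ = 1 the one-sided limits are f(1^-) = 3 and f(1^+) = 4.
By Dirichlet's theorem the series converges to their average, [(3) + (4)]/2 = 7/2.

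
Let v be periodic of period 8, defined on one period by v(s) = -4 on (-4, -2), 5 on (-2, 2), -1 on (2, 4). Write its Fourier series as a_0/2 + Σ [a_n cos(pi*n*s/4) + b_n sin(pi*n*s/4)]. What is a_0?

a_0 = 1/4 ∫_{-4}^{4} v(s) ds = 1/4 · (10) = 5/2.

5/2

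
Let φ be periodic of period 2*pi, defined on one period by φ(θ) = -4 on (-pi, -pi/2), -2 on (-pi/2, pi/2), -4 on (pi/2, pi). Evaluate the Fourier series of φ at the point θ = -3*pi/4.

-4

φ is continuous at θ = -3*pi/4 with value -4, so the series converges to -4 there.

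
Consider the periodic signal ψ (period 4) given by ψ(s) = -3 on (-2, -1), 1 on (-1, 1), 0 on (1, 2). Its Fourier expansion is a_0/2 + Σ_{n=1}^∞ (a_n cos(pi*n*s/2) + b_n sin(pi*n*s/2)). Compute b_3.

b_3 = 1/2 ∫_{-2}^{2} ψ(s) sin(3*pi*s/2) ds.
Split the integral at the breakpoints.
Directly, an antiderivative of (-3) sin(3*pi*s/2) is 2*cos(3*pi*s/2)/pi; evaluating from -2 to -1: ∫_{-2}^{-1} (-3) sin(3*pi*s/2) ds = (0) - (-2/pi) = 2/pi.
Directly, an antiderivative of (1) sin(3*pi*s/2) is -2*cos(3*pi*s/2)/(3*pi); evaluating from -1 to 1: ∫_{-1}^{1} (1) sin(3*pi*s/2) ds = (0) - (0) = 0.
∫_{1}^{2} (0) sin(3*pi*s/2) ds = 0.
Summing the pieces and multiplying by (1/2) gives b_3 = 1/pi.

1/pi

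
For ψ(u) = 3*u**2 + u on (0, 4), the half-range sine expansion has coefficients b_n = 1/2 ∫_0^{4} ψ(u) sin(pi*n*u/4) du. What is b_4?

-26/pi

b_4 = 1/2 ∫_0^{4} (3*u**2 + u) sin(pi*u) du.
Integrating by parts twice (tabular method), an antiderivative of (3*u**2 + u) sin(pi*u) is -3*u**2*cos(pi*u)/pi + 6*u*sin(pi*u)/pi**2 - u*cos(pi*u)/pi + sin(pi*u)/pi**2 + 6*cos(pi*u)/pi**3; evaluating from 0 to 4: ∫_{0}^{4} (3*u**2 + u) sin(pi*u) du = (-52/pi + 6/pi**3) - (6/pi**3) = -52/pi.
Hence b_4 = (1/2)·(-52/pi) = -26/pi.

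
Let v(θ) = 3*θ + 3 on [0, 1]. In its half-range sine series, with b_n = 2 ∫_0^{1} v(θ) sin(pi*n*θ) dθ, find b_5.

18/(5*pi)

b_5 = 2 ∫_0^{1} (3*θ + 3) sin(5*pi*θ) dθ.
Integrating by parts (boundary term plus one more integral), an antiderivative of (3*θ + 3) sin(5*pi*θ) is -3*θ*cos(5*pi*θ)/(5*pi) + 3*sin(5*pi*θ)/(25*pi**2) - 3*cos(5*pi*θ)/(5*pi); evaluating from 0 to 1: ∫_{0}^{1} (3*θ + 3) sin(5*pi*θ) dθ = (6/(5*pi)) - (-3/(5*pi)) = 9/(5*pi).
Hence b_5 = 2·(9/(5*pi)) = 18/(5*pi).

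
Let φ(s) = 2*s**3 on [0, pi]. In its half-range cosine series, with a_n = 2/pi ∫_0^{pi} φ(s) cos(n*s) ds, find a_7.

12*(4 - 49*pi**2)/(2401*pi)

a_7 = 2/pi ∫_0^{pi} (2*s**3) cos(7*s) ds.
Integrating by parts three times (tabular method), an antiderivative of (2*s**3) cos(7*s) is 2*s**3*sin(7*s)/7 + 6*s**2*cos(7*s)/49 - 12*s*sin(7*s)/343 - 12*cos(7*s)/2401; evaluating from 0 to pi: ∫_{0}^{pi} (2*s**3) cos(7*s) ds = (12/2401 - 6*pi**2/49) - (-12/2401) = 24/2401 - 6*pi**2/49.
Hence a_7 = (2/pi)·(24/2401 - 6*pi**2/49) = 12*(4 - 49*pi**2)/(2401*pi).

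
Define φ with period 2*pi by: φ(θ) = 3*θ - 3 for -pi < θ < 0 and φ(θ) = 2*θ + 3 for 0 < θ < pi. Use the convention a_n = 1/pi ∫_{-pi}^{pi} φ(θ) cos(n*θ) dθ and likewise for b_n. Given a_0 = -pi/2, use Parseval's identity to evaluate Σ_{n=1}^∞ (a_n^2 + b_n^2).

Parseval: a_0^2/2 + Σ_{n≥1} (a_n^2+b_n^2) = 1/pi ∫_{-pi}^{pi} φ(θ)^2 dθ = 18 + 13*pi**2/3 + 15*pi.
Subtract a_0^2/2 = pi**2/8: Σ (a_n^2+b_n^2) = 18 + 101*pi**2/24 + 15*pi.

18 + 101*pi**2/24 + 15*pi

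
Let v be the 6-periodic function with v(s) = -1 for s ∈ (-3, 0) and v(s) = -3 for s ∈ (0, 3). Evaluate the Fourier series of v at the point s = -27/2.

-1

s = -27/2 differs from s = -3/2 by -2 full period(s), and the series is 6-periodic.
v is continuous at s = -3/2 with value -1, so the series converges to -1 there.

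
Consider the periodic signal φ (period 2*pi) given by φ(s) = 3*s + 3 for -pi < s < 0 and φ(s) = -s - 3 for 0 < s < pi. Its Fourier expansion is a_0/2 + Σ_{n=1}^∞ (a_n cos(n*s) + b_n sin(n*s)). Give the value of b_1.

b_1 = 1/pi ∫_{-pi}^{pi} φ(s) sin(s) ds.
Split the integral at the breakpoints.
Integrating by parts (boundary term plus one more integral), an antiderivative of (3*s + 3) sin(s) is -3*s*cos(s) + 3*sin(s) - 3*cos(s); evaluating from -pi to 0: ∫_{-pi}^{0} (3*s + 3) sin(s) ds = (-3) - (3 - 3*pi) = -6 + 3*pi.
Integrating by parts (boundary term plus one more integral), an antiderivative of (-s - 3) sin(s) is s*cos(s) - sin(s) + 3*cos(s); evaluating from 0 to pi: ∫_{0}^{pi} (-s - 3) sin(s) ds = (-pi - 3) - (3) = -6 - pi.
Summing the pieces and multiplying by (1/pi) gives b_1 = 2 - 12/pi.

2 - 12/pi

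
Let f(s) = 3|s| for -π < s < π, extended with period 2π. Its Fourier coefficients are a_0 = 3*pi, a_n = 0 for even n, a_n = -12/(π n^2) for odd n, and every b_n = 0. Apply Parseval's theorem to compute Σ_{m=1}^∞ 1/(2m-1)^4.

Parseval: a_0^2/2 + Σ a_n^2 = (1/π) ∫_{-π}^{π} f(s)^2 ds = 6*pi**2.
Subtract a_0^2/2 = 9*pi**2/2: Σ a_n^2 = 3*pi**2/2.
Only odd n contribute, with a_n^2 = 144/(π^2 n^4), so Σ_{m≥1} 1/(2m-1)^4 = π^2·(3*pi**2/2)/144 = pi**4/96.

pi**4/96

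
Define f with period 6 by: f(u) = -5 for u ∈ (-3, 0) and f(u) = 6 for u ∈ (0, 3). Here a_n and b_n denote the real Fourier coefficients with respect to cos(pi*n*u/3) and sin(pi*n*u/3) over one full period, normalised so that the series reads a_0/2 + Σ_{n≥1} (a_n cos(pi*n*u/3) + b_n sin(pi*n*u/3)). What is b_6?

b_6 = 1/3 ∫_{-3}^{3} f(u) sin(2*pi*u) du.
Split the integral at the breakpoints.
Directly, an antiderivative of (-5) sin(2*pi*u) is 5*cos(2*pi*u)/(2*pi); evaluating from -3 to 0: ∫_{-3}^{0} (-5) sin(2*pi*u) du = (5/(2*pi)) - (5/(2*pi)) = 0.
Directly, an antiderivative of (6) sin(2*pi*u) is -3*cos(2*pi*u)/pi; evaluating from 0 to 3: ∫_{0}^{3} (6) sin(2*pi*u) du = (-3/pi) - (-3/pi) = 0.
Summing the pieces and multiplying by (1/3) gives b_6 = 0.

0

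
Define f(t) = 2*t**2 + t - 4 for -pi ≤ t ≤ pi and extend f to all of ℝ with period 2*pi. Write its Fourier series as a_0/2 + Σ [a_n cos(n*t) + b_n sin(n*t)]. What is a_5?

a_5 = 1/pi ∫_{-pi}^{pi} f(t) cos(5*t) dt.
Integrating by parts twice (tabular method), an antiderivative of (2*t**2 + t - 4) cos(5*t) is 2*t**2*sin(5*t)/5 + t*sin(5*t)/5 + 4*t*cos(5*t)/25 - 104*sin(5*t)/125 + cos(5*t)/25; evaluating from -pi to pi: ∫_{-pi}^{pi} (2*t**2 + t - 4) cos(5*t) dt = (-4*pi/25 - 1/25) - (-1/25 + 4*pi/25) = -8*pi/25.
Hence a_5 = (1/pi)·(-8*pi/25) = -8/25.

-8/25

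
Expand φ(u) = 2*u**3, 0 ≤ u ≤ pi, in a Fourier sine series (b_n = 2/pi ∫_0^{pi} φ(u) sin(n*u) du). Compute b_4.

3/8 - pi**2

b_4 = 2/pi ∫_0^{pi} (2*u**3) sin(4*u) du.
Integrating by parts three times (tabular method), an antiderivative of (2*u**3) sin(4*u) is -u**3*cos(4*u)/2 + 3*u**2*sin(4*u)/8 + 3*u*cos(4*u)/16 - 3*sin(4*u)/64; evaluating from 0 to pi: ∫_{0}^{pi} (2*u**3) sin(4*u) du = (pi*(3 - 8*pi**2)/16) - (0) = pi*(3 - 8*pi**2)/16.
Hence b_4 = (2/pi)·(pi*(3 - 8*pi**2)/16) = 3/8 - pi**2.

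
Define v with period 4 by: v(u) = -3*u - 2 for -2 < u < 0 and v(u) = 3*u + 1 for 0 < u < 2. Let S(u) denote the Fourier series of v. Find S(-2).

At u = -2 the one-sided limits are v(-2^-) = 7 and v(-2^+) = 4.
By Dirichlet's theorem the series converges to their average, [(7) + (4)]/2 = 11/2.

11/2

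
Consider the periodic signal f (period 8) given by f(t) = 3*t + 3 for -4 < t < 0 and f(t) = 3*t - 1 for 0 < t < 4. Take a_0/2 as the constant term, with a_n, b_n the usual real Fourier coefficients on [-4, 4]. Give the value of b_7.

16/(7*pi)

b_7 = 1/4 ∫_{-4}^{4} f(t) sin(7*pi*t/4) dt.
Split the integral at the breakpoints.
Integrating by parts (boundary term plus one more integral), an antiderivative of (3*t + 3) sin(7*pi*t/4) is -12*t*cos(7*pi*t/4)/(7*pi) + 48*sin(7*pi*t/4)/(49*pi**2) - 12*cos(7*pi*t/4)/(7*pi); evaluating from -4 to 0: ∫_{-4}^{0} (3*t + 3) sin(7*pi*t/4) dt = (-12/(7*pi)) - (-36/(7*pi)) = 24/(7*pi).
Integrating by parts (boundary term plus one more integral), an antiderivative of (3*t - 1) sin(7*pi*t/4) is -12*t*cos(7*pi*t/4)/(7*pi) + 48*sin(7*pi*t/4)/(49*pi**2) + 4*cos(7*pi*t/4)/(7*pi); evaluating from 0 to 4: ∫_{0}^{4} (3*t - 1) sin(7*pi*t/4) dt = (44/(7*pi)) - (4/(7*pi)) = 40/(7*pi).
Summing the pieces and multiplying by (1/4) gives b_7 = 16/(7*pi).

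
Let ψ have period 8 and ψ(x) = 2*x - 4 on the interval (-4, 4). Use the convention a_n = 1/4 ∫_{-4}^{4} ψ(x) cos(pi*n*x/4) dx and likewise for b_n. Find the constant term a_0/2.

-4

a_0 = 1/4 ∫_{-4}^{4} ψ(x) dx = 1/4 · (-32) = -8.
So the constant term a_0/2 = -4.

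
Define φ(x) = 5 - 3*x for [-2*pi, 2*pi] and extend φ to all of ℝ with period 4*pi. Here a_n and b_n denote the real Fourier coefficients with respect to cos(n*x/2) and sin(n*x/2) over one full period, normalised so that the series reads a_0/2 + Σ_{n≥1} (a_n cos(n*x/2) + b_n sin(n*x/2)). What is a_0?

10

a_0 = (1/(2*pi)) ∫_{-2*pi}^{2*pi} φ(x) dx = (1/(2*pi)) · (20*pi) = 10.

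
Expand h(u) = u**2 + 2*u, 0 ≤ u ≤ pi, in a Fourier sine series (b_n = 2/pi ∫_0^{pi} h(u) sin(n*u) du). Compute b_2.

b_2 = 2/pi ∫_0^{pi} (u**2 + 2*u) sin(2*u) du.
Integrating by parts twice (tabular method), an antiderivative of (u**2 + 2*u) sin(2*u) is -u**2*cos(2*u)/2 + u*sin(2*u)/2 - u*cos(2*u) + sin(2*u)/2 + cos(2*u)/4; evaluating from 0 to pi: ∫_{0}^{pi} (u**2 + 2*u) sin(2*u) du = (-pi**2/2 - pi + 1/4) - (1/4) = -pi*(2 + pi)/2.
Hence b_2 = (2/pi)·(-pi*(2 + pi)/2) = -pi - 2.

-pi - 2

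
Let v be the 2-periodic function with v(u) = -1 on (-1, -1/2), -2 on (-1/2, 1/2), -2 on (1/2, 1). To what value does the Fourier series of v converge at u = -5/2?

-3/2

u = -5/2 differs from u = -1/2 by -1 full period(s), and the series is 2-periodic.
At u = -1/2 the one-sided limits are v(-1/2^-) = -1 and v(-1/2^+) = -2.
By Dirichlet's theorem the series converges to their average, [(-1) + (-2)]/2 = -3/2.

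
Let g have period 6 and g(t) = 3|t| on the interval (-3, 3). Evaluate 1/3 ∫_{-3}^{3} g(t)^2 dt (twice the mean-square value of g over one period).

54

1/3 ∫_{-3}^{3} g(t)^2 dt = 1/3 · (162) = 54.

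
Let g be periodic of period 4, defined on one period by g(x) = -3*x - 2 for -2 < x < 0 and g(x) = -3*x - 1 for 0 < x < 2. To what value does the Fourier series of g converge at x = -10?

-3/2

x = -10 differs from x = -2 by -2 full period(s), and the series is 4-periodic.
At x = -2 the one-sided limits are g(-2^-) = -7 and g(-2^+) = 4.
By Dirichlet's theorem the series converges to their average, [(-7) + (4)]/2 = -3/2.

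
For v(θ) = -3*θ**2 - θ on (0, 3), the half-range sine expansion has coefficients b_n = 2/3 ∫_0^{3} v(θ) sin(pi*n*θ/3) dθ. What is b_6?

b_6 = 2/3 ∫_0^{3} (-3*θ**2 - θ) sin(2*pi*θ) dθ.
Integrating by parts twice (tabular method), an antiderivative of (-3*θ**2 - θ) sin(2*pi*θ) is 3*θ**2*cos(2*pi*θ)/(2*pi) - 3*θ*sin(2*pi*θ)/(2*pi**2) + θ*cos(2*pi*θ)/(2*pi) - sin(2*pi*θ)/(4*pi**2) - 3*cos(2*pi*θ)/(4*pi**3); evaluating from 0 to 3: ∫_{0}^{3} (-3*θ**2 - θ) sin(2*pi*θ) dθ = (-3/(4*pi**3) + 15/pi) - (-3/(4*pi**3)) = 15/pi.
Hence b_6 = (2/3)·(15/pi) = 10/pi.

10/pi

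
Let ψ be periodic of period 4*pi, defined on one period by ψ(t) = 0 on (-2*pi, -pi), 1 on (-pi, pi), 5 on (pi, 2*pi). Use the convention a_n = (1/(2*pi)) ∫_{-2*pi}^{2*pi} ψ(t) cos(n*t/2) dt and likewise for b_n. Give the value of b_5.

b_5 = (1/(2*pi)) ∫_{-2*pi}^{2*pi} ψ(t) sin(5*t/2) dt.
Split the integral at the breakpoints.
∫_{-2*pi}^{-pi} (0) sin(5*t/2) dt = 0.
Directly, an antiderivative of (1) sin(5*t/2) is -2*cos(5*t/2)/5; evaluating from -pi to pi: ∫_{-pi}^{pi} (1) sin(5*t/2) dt = (0) - (0) = 0.
Directly, an antiderivative of (5) sin(5*t/2) is -2*cos(5*t/2); evaluating from pi to 2*pi: ∫_{pi}^{2*pi} (5) sin(5*t/2) dt = (2) - (0) = 2.
Summing the pieces and multiplying by (1/(2*pi)) gives b_5 = 1/pi.

1/pi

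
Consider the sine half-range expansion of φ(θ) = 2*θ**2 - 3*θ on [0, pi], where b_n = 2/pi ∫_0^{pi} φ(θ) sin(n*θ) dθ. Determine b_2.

3 - 2*pi

b_2 = 2/pi ∫_0^{pi} (2*θ**2 - 3*θ) sin(2*θ) dθ.
Integrating by parts twice (tabular method), an antiderivative of (2*θ**2 - 3*θ) sin(2*θ) is -θ**2*cos(2*θ) + θ*sin(2*θ) + 3*θ*cos(2*θ)/2 - 3*sin(2*θ)/4 + cos(2*θ)/2; evaluating from 0 to pi: ∫_{0}^{pi} (2*θ**2 - 3*θ) sin(2*θ) dθ = (-pi**2 + 1/2 + 3*pi/2) - (1/2) = pi*(3 - 2*pi)/2.
Hence b_2 = (2/pi)·(pi*(3 - 2*pi)/2) = 3 - 2*pi.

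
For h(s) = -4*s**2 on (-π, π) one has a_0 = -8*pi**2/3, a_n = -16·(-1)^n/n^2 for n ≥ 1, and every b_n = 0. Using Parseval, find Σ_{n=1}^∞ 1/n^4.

pi**4/90

Parseval: a_0^2/2 + Σ a_n^2 = (1/π) ∫_{-π}^{π} h(s)^2 ds = 32*pi**4/5.
Subtract a_0^2/2 = 32*pi**4/9: Σ a_n^2 = 128*pi**4/45.
Since a_n^2 = 256/n^4, Σ 1/n^4 = pi**4/90.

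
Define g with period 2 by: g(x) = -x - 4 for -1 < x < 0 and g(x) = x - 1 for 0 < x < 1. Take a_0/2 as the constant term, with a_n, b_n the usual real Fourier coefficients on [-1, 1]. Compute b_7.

b_7 = ∫_{-1}^{1} g(x) sin(7*pi*x) dx.
Split the integral at the breakpoints.
Integrating by parts (boundary term plus one more integral), an antiderivative of (-x - 4) sin(7*pi*x) is x*cos(7*pi*x)/(7*pi) - sin(7*pi*x)/(49*pi**2) + 4*cos(7*pi*x)/(7*pi); evaluating from -1 to 0: ∫_{-1}^{0} (-x - 4) sin(7*pi*x) dx = (4/(7*pi)) - (-3/(7*pi)) = 1/pi.
Integrating by parts (boundary term plus one more integral), an antiderivative of (x - 1) sin(7*pi*x) is -x*cos(7*pi*x)/(7*pi) + sin(7*pi*x)/(49*pi**2) + cos(7*pi*x)/(7*pi); evaluating from 0 to 1: ∫_{0}^{1} (x - 1) sin(7*pi*x) dx = (0) - (1/(7*pi)) = -1/(7*pi).
Summing the pieces gives b_7 = 6/(7*pi).

6/(7*pi)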